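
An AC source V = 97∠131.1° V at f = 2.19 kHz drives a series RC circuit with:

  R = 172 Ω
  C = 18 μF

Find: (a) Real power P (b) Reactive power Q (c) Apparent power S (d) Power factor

Step 1 — Angular frequency: ω = 2π·f = 2π·2190 = 1.376e+04 rad/s.
Step 2 — Component impedances:
  R: Z = R = 172 Ω
  C: Z = 1/(jωC) = -j/(ω·C) = 0 - j4.037 Ω
Step 3 — Series combination: Z_total = R + C = 172 - j4.037 Ω = 172∠-1.3° Ω.
Step 4 — Source phasor: V = 97∠131.1° V = -63.77 + j73.1 V.
Step 5 — Current: I = V / Z = -0.3805 + j0.416 A = 0.5638∠132.4° A.
Step 6 — Complex power: S = V·I* = 54.67 - j1.283 VA.
Step 7 — Real power: P = Re(S) = 54.67 W.
Step 8 — Reactive power: Q = Im(S) = -1.283 VAR.
Step 9 — Apparent power: |S| = 54.69 VA.
Step 10 — Power factor: PF = P/|S| = 0.9997 (leading).

(a) P = 54.67 W  (b) Q = -1.283 VAR  (c) S = 54.69 VA  (d) PF = 0.9997 (leading)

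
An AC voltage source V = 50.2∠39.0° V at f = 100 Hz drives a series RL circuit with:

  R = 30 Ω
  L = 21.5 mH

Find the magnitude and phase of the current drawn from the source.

Step 1 — Angular frequency: ω = 2π·f = 2π·100 = 628.3 rad/s.
Step 2 — Component impedances:
  R: Z = R = 30 Ω
  L: Z = jωL = j·628.3·0.0215 = 0 + j13.51 Ω
Step 3 — Series combination: Z_total = R + L = 30 + j13.51 Ω = 32.9∠24.2° Ω.
Step 4 — Source phasor: V = 50.2∠39.0° V = 39.01 + j31.59 V.
Step 5 — Ohm's law: I = V / Z_total = (39.01 + j31.59) / (30 + j13.51) = 1.475 + j0.3887 A.
Step 6 — Convert to polar: |I| = 1.526 A, ∠I = 14.8°.

I = 1.526∠14.8° A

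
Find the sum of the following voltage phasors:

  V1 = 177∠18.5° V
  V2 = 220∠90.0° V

Step 1 — Convert each phasor to rectangular form:
  V1 = 177·(cos(18.5°) + j·sin(18.5°)) = 167.9 + j56.16 V
  V2 = 220·(cos(90.0°) + j·sin(90.0°)) = 0 + j220 V
Step 2 — Sum components: V_total = 167.9 + j276.2 V.
Step 3 — Convert to polar: |V_total| = 323.2 V, ∠V_total = 58.7°.

V_total = 323.2∠58.7° V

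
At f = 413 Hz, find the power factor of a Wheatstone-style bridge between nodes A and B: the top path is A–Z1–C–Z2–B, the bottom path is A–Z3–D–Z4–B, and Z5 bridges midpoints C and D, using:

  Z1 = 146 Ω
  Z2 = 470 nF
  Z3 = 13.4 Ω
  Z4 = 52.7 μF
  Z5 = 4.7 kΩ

Step 1 — Angular frequency: ω = 2π·f = 2π·413 = 2595 rad/s.
Step 2 — Component impedances:
  Z1: Z = R = 146 Ω
  Z2: Z = 1/(jωC) = -j/(ω·C) = 0 - j819.9 Ω
  Z3: Z = R = 13.4 Ω
  Z4: Z = 1/(jωC) = -j/(ω·C) = 0 - j7.312 Ω
  Z5: Z = R = 4700 Ω
Step 3 — Bridge requires nodal analysis (the Z5 bridge couples midpoints C and D, so the two paths cannot be reduced to a simple series/parallel combination). Setting node B to ground and injecting 1 A at node A, the 3-node admittance system at A, C, D solves to V_A = Z_AB = 13.12 - j7.405 Ω = 15.06∠-29.4° Ω.
Step 4 — Power factor: PF = cos(φ) = Re(Z)/|Z| = 13.117/15.063 = 0.8708.
Step 5 — Type: Im(Z) = -7.405 ⇒ leading (phase φ = -29.4°).

PF = 0.8708 (leading, φ = -29.4°)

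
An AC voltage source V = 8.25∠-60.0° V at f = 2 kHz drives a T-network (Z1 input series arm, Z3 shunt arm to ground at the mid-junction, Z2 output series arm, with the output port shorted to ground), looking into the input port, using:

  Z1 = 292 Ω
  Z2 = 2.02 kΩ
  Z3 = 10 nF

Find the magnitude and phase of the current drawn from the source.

Step 1 — Angular frequency: ω = 2π·f = 2π·2000 = 1.257e+04 rad/s.
Step 2 — Component impedances:
  Z1: Z = R = 292 Ω
  Z2: Z = R = 2020 Ω
  Z3: Z = 1/(jωC) = -j/(ω·C) = 0 - j7958 Ω
Step 3 — With the output port shorted to ground, the output series arm Z2 runs from the junction to ground; the shunt arm Z3 also runs from the junction to ground. They appear in parallel: Z3 || Z2 = 1898 - j481.7 Ω.
Step 4 — Series with input arm Z1: Z_in = Z1 + (Z3 || Z2) = 2190 - j481.7 Ω = 2242∠-12.4° Ω.
Step 5 — Source phasor: V = 8.25∠-60.0° V = 4.125 - j7.145 V.
Step 6 — Ohm's law: I = V / Z_total = (4.125 - j7.145) / (2190 - j481.7) = 0.002482 - j0.002717 A.
Step 7 — Convert to polar: |I| = 0.00368 A, ∠I = -47.6°.

I = 0.00368∠-47.6° A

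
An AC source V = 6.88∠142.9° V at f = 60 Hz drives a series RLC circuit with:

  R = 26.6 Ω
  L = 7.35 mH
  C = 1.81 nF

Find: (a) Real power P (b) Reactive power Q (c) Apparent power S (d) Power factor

Step 1 — Angular frequency: ω = 2π·f = 2π·60 = 377 rad/s.
Step 2 — Component impedances:
  R: Z = R = 26.6 Ω
  L: Z = jωL = j·377·0.00735 = 0 + j2.771 Ω
  C: Z = 1/(jωC) = -j/(ω·C) = 0 - j1.466e+06 Ω
Step 3 — Series combination: Z_total = R + L + C = 26.6 - j1.466e+06 Ω = 1.466e+06∠-90.0° Ω.
Step 4 — Source phasor: V = 6.88∠142.9° V = -5.487 + j4.15 V.
Step 5 — Current: I = V / Z = -2.832e-06 - j3.744e-06 A = 4.695e-06∠-127.1° A.
Step 6 — Complex power: S = V·I* = 5.862e-10 - j3.23e-05 VA.
Step 7 — Real power: P = Re(S) = 5.862e-10 W.
Step 8 — Reactive power: Q = Im(S) = -3.23e-05 VAR.
Step 9 — Apparent power: |S| = 3.23e-05 VA.
Step 10 — Power factor: PF = P/|S| = 1.815e-05 (leading).

(a) P = 5.862e-10 W  (b) Q = -3.23e-05 VAR  (c) S = 3.23e-05 VA  (d) PF = 1.815e-05 (leading)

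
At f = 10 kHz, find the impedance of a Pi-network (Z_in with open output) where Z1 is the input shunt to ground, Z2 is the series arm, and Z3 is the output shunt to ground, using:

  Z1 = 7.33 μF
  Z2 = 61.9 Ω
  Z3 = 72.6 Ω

Step 1 — Angular frequency: ω = 2π·f = 2π·1e+04 = 6.283e+04 rad/s.
Step 2 — Component impedances:
  Z1: Z = 1/(jωC) = -j/(ω·C) = 0 - j2.171 Ω
  Z2: Z = R = 61.9 Ω
  Z3: Z = R = 72.6 Ω
Step 3 — With open output, the series arm Z2 and the output shunt Z3 appear in series to ground: Z2 + Z3 = 134.5 Ω.
Step 4 — Parallel with input shunt Z1: Z_in = Z1 || (Z2 + Z3) = 0.03504 - j2.171 Ω = 2.171∠-89.1° Ω.

Z = 0.03504 - j2.171 Ω = 2.171∠-89.1° Ω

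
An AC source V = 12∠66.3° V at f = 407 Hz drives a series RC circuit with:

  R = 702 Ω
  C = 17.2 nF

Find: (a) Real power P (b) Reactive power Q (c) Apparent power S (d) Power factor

Step 1 — Angular frequency: ω = 2π·f = 2π·407 = 2557 rad/s.
Step 2 — Component impedances:
  R: Z = R = 702 Ω
  C: Z = 1/(jωC) = -j/(ω·C) = 0 - j2.274e+04 Ω
Step 3 — Series combination: Z_total = R + C = 702 - j2.274e+04 Ω = 2.275e+04∠-88.2° Ω.
Step 4 — Source phasor: V = 12∠66.3° V = 4.823 + j10.99 V.
Step 5 — Current: I = V / Z = -0.0004763 + j0.0002269 A = 0.0005276∠154.5° A.
Step 6 — Complex power: S = V·I* = 0.0001954 - j0.006328 VA.
Step 7 — Real power: P = Re(S) = 0.0001954 W.
Step 8 — Reactive power: Q = Im(S) = -0.006328 VAR.
Step 9 — Apparent power: |S| = 0.006331 VA.
Step 10 — Power factor: PF = P/|S| = 0.03086 (leading).

(a) P = 0.0001954 W  (b) Q = -0.006328 VAR  (c) S = 0.006331 VA  (d) PF = 0.03086 (leading)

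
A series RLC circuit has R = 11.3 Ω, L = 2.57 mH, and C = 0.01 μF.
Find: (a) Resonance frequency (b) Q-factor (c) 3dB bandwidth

Step 1 — Resonance: ω₀ = 1/√(LC) = 1/√(0.00257·1e-08) = 1.973e+05 rad/s.
Step 2 — f₀ = ω₀/(2π) = 3.139e+04 Hz.
Step 3 — Series Q: Q = ω₀L/R = 1.973e+05·0.00257/11.3 = 44.86.
Step 4 — Bandwidth: Δω = ω₀/Q = 4397 rad/s; BW = Δω/(2π) = 699.8 Hz.

(a) f₀ = 3.139e+04 Hz  (b) Q = 44.86  (c) BW = 699.8 Hz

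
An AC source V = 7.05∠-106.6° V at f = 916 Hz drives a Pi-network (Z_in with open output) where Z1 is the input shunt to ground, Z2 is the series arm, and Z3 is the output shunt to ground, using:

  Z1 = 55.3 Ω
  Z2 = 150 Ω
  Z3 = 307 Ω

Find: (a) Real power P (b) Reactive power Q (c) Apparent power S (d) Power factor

Step 1 — Angular frequency: ω = 2π·f = 2π·916 = 5755 rad/s.
Step 2 — Component impedances:
  Z1: Z = R = 55.3 Ω
  Z2: Z = R = 150 Ω
  Z3: Z = R = 307 Ω
Step 3 — With open output, the series arm Z2 and the output shunt Z3 appear in series to ground: Z2 + Z3 = 457 Ω.
Step 4 — Parallel with input shunt Z1: Z_in = Z1 || (Z2 + Z3) = 49.33 Ω = 49.33∠0.0° Ω.
Step 5 — Source phasor: V = 7.05∠-106.6° V = -2.014 - j6.756 V.
Step 6 — Current: I = V / Z = -0.04083 - j0.137 A = 0.1429∠-106.6° A.
Step 7 — Complex power: S = V·I* = 1.008 VA.
Step 8 — Real power: P = Re(S) = 1.008 W.
Step 9 — Reactive power: Q = Im(S) = 0 VAR.
Step 10 — Apparent power: |S| = 1.008 VA.
Step 11 — Power factor: PF = P/|S| = 1 (unity).

(a) P = 1.008 W  (b) Q = 0 VAR  (c) S = 1.008 VA  (d) PF = 1 (unity)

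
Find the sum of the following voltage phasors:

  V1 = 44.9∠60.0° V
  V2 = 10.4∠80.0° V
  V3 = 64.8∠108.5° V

Step 1 — Convert each phasor to rectangular form:
  V1 = 44.9·(cos(60.0°) + j·sin(60.0°)) = 22.45 + j38.88 V
  V2 = 10.4·(cos(80.0°) + j·sin(80.0°)) = 1.806 + j10.24 V
  V3 = 64.8·(cos(108.5°) + j·sin(108.5°)) = -20.56 + j61.45 V
Step 2 — Sum components: V_total = 3.695 + j110.6 V.
Step 3 — Convert to polar: |V_total| = 110.6 V, ∠V_total = 88.1°.

V_total = 110.6∠88.1° V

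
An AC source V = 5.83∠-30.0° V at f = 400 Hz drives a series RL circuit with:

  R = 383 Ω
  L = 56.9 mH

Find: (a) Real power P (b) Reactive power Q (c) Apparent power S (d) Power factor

Step 1 — Angular frequency: ω = 2π·f = 2π·400 = 2513 rad/s.
Step 2 — Component impedances:
  R: Z = R = 383 Ω
  L: Z = jωL = j·2513·0.0569 = 0 + j143 Ω
Step 3 — Series combination: Z_total = R + L = 383 + j143 Ω = 408.8∠20.5° Ω.
Step 4 — Source phasor: V = 5.83∠-30.0° V = 5.049 - j2.915 V.
Step 5 — Current: I = V / Z = 0.009076 - j0.011 A = 0.01426∠-50.5° A.
Step 6 — Complex power: S = V·I* = 0.07789 + j0.02908 VA.
Step 7 — Real power: P = Re(S) = 0.07789 W.
Step 8 — Reactive power: Q = Im(S) = 0.02908 VAR.
Step 9 — Apparent power: |S| = 0.08314 VA.
Step 10 — Power factor: PF = P/|S| = 0.9368 (lagging).

(a) P = 0.07789 W  (b) Q = 0.02908 VAR  (c) S = 0.08314 VA  (d) PF = 0.9368 (lagging)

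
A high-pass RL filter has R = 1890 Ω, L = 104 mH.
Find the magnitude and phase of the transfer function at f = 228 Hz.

Step 1 — Angular frequency: ω = 2π·228 = 1433 rad/s.
Step 2 — Transfer function: H(jω) = jωL/(R + jωL).
Step 3 — Numerator jωL = j·149; denominator R + jωL = 1890 + j149.
Step 4 — H = 0.006176 + j0.07834.
Step 5 — Magnitude: |H| = 0.07859 (-22.1 dB); phase: φ = 85.5°.

|H| = 0.07859 (-22.1 dB), φ = 85.5°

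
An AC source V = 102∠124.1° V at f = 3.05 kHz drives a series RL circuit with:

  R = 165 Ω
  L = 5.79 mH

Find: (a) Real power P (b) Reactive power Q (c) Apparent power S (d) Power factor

Step 1 — Angular frequency: ω = 2π·f = 2π·3050 = 1.916e+04 rad/s.
Step 2 — Component impedances:
  R: Z = R = 165 Ω
  L: Z = jωL = j·1.916e+04·0.00579 = 0 + j111 Ω
Step 3 — Series combination: Z_total = R + L = 165 + j111 Ω = 198.8∠33.9° Ω.
Step 4 — Source phasor: V = 102∠124.1° V = -57.19 + j84.46 V.
Step 5 — Current: I = V / Z = -0.001614 + j0.513 A = 0.513∠90.2° A.
Step 6 — Complex power: S = V·I* = 43.42 + j29.2 VA.
Step 7 — Real power: P = Re(S) = 43.42 W.
Step 8 — Reactive power: Q = Im(S) = 29.2 VAR.
Step 9 — Apparent power: |S| = 52.32 VA.
Step 10 — Power factor: PF = P/|S| = 0.8298 (lagging).

(a) P = 43.42 W  (b) Q = 29.2 VAR  (c) S = 52.32 VA  (d) PF = 0.8298 (lagging)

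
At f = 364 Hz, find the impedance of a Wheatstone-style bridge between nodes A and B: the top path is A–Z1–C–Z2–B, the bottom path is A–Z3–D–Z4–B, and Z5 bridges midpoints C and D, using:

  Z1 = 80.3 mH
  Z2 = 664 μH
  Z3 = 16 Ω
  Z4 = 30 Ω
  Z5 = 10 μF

Step 1 — Angular frequency: ω = 2π·f = 2π·364 = 2287 rad/s.
Step 2 — Component impedances:
  Z1: Z = jωL = j·2287·0.0803 = 0 + j183.7 Ω
  Z2: Z = jωL = j·2287·0.000664 = 0 + j1.519 Ω
  Z3: Z = R = 16 Ω
  Z4: Z = R = 30 Ω
  Z5: Z = 1/(jωC) = -j/(ω·C) = 0 - j43.72 Ω
Step 3 — Bridge requires nodal analysis (the Z5 bridge couples midpoints C and D, so the two paths cannot be reduced to a simple series/parallel combination). Setting node B to ground and injecting 1 A at node A, the 3-node admittance system at A, C, D solves to V_A = Z_AB = 40.57 - j6.513 Ω = 41.09∠-9.1° Ω.

Z = 40.57 - j6.513 Ω = 41.09∠-9.1° Ω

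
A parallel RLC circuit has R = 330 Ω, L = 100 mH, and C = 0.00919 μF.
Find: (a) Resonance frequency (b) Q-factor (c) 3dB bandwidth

Step 1 — Resonance: ω₀ = 1/√(LC) = 1/√(0.1·9.19e-09) = 3.299e+04 rad/s.
Step 2 — f₀ = ω₀/(2π) = 5250 Hz.
Step 3 — Parallel Q: Q = R/(ω₀L) = 330/(3.299e+04·0.1) = 0.1.
Step 4 — Bandwidth: Δω = ω₀/Q = 3.297e+05 rad/s; BW = Δω/(2π) = 5.248e+04 Hz.

(a) f₀ = 5250 Hz  (b) Q = 0.1  (c) BW = 5.248e+04 Hz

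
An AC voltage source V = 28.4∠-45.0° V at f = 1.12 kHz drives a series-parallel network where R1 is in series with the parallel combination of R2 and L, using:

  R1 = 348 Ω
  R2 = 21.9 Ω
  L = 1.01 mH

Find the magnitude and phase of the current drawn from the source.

Step 1 — Angular frequency: ω = 2π·f = 2π·1120 = 7037 rad/s.
Step 2 — Component impedances:
  R1: Z = R = 348 Ω
  R2: Z = R = 21.9 Ω
  L: Z = jωL = j·7037·0.00101 = 0 + j7.108 Ω
Step 3 — Parallel branch: R2 || L = 1/(1/R2 + 1/L) = 2.087 + j6.43 Ω.
Step 4 — Series with R1: Z_total = R1 + (R2 || L) = 350.1 + j6.43 Ω = 350.1∠1.1° Ω.
Step 5 — Source phasor: V = 28.4∠-45.0° V = 20.08 - j20.08 V.
Step 6 — Ohm's law: I = V / Z_total = (20.08 - j20.08) / (350.1 + j6.43) = 0.05629 - j0.0584 A.
Step 7 — Convert to polar: |I| = 0.08111 A, ∠I = -46.1°.

I = 0.08111∠-46.1° A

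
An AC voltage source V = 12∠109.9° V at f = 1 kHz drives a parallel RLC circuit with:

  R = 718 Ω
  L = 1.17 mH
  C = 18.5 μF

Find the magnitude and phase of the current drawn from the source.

Step 1 — Angular frequency: ω = 2π·f = 2π·1000 = 6283 rad/s.
Step 2 — Component impedances:
  R: Z = R = 718 Ω
  L: Z = jωL = j·6283·0.00117 = 0 + j7.351 Ω
  C: Z = 1/(jωC) = -j/(ω·C) = 0 - j8.603 Ω
Step 3 — Parallel combination: 1/Z_total = 1/R + 1/L + 1/C; Z_total = 3.538 + j50.28 Ω = 50.4∠86.0° Ω.
Step 4 — Source phasor: V = 12∠109.9° V = -4.085 + j11.28 V.
Step 5 — Ohm's law: I = V / Z_total = (-4.085 + j11.28) / (3.538 + j50.28) = 0.2176 + j0.09655 A.
Step 6 — Convert to polar: |I| = 0.2381 A, ∠I = 23.9°.

I = 0.2381∠23.9° A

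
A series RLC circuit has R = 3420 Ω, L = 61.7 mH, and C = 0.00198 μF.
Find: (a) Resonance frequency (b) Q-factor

Step 1 — Resonance condition Im(Z)=0 gives ω₀ = 1/√(LC).
Step 2 — ω₀ = 1/√(0.0617·1.98e-09) = 9.047e+04 rad/s.
Step 3 — f₀ = ω₀/(2π) = 1.44e+04 Hz.
Step 4 — Series Q: Q = ω₀L/R = 9.047e+04·0.0617/3420 = 1.632.

(a) f₀ = 1.44e+04 Hz  (b) Q = 1.632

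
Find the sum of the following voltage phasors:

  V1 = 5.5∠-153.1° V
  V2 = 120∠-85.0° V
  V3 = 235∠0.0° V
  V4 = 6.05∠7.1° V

Step 1 — Convert each phasor to rectangular form:
  V1 = 5.5·(cos(-153.1°) + j·sin(-153.1°)) = -4.905 - j2.488 V
  V2 = 120·(cos(-85.0°) + j·sin(-85.0°)) = 10.46 - j119.5 V
  V3 = 235·(cos(0.0°) + j·sin(0.0°)) = 235 V
  V4 = 6.05·(cos(7.1°) + j·sin(7.1°)) = 6.004 + j0.7478 V
Step 2 — Sum components: V_total = 246.6 - j121.3 V.
Step 3 — Convert to polar: |V_total| = 274.8 V, ∠V_total = -26.2°.

V_total = 274.8∠-26.2° V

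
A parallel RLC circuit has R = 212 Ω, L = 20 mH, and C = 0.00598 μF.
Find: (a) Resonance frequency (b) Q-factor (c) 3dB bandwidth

Step 1 — Resonance: ω₀ = 1/√(LC) = 1/√(0.02·5.98e-09) = 9.144e+04 rad/s.
Step 2 — f₀ = ω₀/(2π) = 1.455e+04 Hz.
Step 3 — Parallel Q: Q = R/(ω₀L) = 212/(9.144e+04·0.02) = 0.1159.
Step 4 — Bandwidth: Δω = ω₀/Q = 7.888e+05 rad/s; BW = Δω/(2π) = 1.255e+05 Hz.

(a) f₀ = 1.455e+04 Hz  (b) Q = 0.1159  (c) BW = 1.255e+05 Hz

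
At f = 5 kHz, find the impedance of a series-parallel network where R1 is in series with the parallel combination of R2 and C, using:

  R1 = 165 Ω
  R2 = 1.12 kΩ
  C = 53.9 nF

Step 1 — Angular frequency: ω = 2π·f = 2π·5000 = 3.142e+04 rad/s.
Step 2 — Component impedances:
  R1: Z = R = 165 Ω
  R2: Z = R = 1120 Ω
  C: Z = 1/(jωC) = -j/(ω·C) = 0 - j590.6 Ω
Step 3 — Parallel branch: R2 || C = 1/(1/R2 + 1/C) = 243.6 - j462.1 Ω.
Step 4 — Series with R1: Z_total = R1 + (R2 || C) = 408.6 - j462.1 Ω = 616.9∠-48.5° Ω.

Z = 408.6 - j462.1 Ω = 616.9∠-48.5° Ω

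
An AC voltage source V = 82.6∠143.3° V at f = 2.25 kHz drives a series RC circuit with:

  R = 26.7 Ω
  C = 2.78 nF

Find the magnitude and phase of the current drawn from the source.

Step 1 — Angular frequency: ω = 2π·f = 2π·2250 = 1.414e+04 rad/s.
Step 2 — Component impedances:
  R: Z = R = 26.7 Ω
  C: Z = 1/(jωC) = -j/(ω·C) = 0 - j2.544e+04 Ω
Step 3 — Series combination: Z_total = R + C = 26.7 - j2.544e+04 Ω = 2.544e+04∠-89.9° Ω.
Step 4 — Source phasor: V = 82.6∠143.3° V = -66.23 + j49.36 V.
Step 5 — Ohm's law: I = V / Z_total = (-66.23 + j49.36) / (26.7 - j2.544e+04) = -0.001943 - j0.002601 A.
Step 6 — Convert to polar: |I| = 0.003246 A, ∠I = -126.8°.

I = 0.003246∠-126.8° A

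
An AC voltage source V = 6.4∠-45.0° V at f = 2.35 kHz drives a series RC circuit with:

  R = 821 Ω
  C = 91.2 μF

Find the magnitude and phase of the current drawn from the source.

Step 1 — Angular frequency: ω = 2π·f = 2π·2350 = 1.477e+04 rad/s.
Step 2 — Component impedances:
  R: Z = R = 821 Ω
  C: Z = 1/(jωC) = -j/(ω·C) = 0 - j0.7426 Ω
Step 3 — Series combination: Z_total = R + C = 821 - j0.7426 Ω = 821∠-0.1° Ω.
Step 4 — Source phasor: V = 6.4∠-45.0° V = 4.525 - j4.525 V.
Step 5 — Ohm's law: I = V / Z_total = (4.525 - j4.525) / (821 - j0.7426) = 0.005517 - j0.005507 A.
Step 6 — Convert to polar: |I| = 0.007795 A, ∠I = -44.9°.

I = 0.007795∠-44.9° A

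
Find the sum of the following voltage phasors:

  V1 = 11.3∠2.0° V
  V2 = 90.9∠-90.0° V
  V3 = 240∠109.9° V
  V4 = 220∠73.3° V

Step 1 — Convert each phasor to rectangular form:
  V1 = 11.3·(cos(2.0°) + j·sin(2.0°)) = 11.29 + j0.3944 V
  V2 = 90.9·(cos(-90.0°) + j·sin(-90.0°)) = 0 - j90.9 V
  V3 = 240·(cos(109.9°) + j·sin(109.9°)) = -81.69 + j225.7 V
  V4 = 220·(cos(73.3°) + j·sin(73.3°)) = 63.22 + j210.7 V
Step 2 — Sum components: V_total = -7.179 + j345.9 V.
Step 3 — Convert to polar: |V_total| = 346 V, ∠V_total = 91.2°.

V_total = 346∠91.2° V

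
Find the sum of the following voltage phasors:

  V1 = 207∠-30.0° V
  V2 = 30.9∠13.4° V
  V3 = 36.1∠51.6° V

Step 1 — Convert each phasor to rectangular form:
  V1 = 207·(cos(-30.0°) + j·sin(-30.0°)) = 179.3 - j103.5 V
  V2 = 30.9·(cos(13.4°) + j·sin(13.4°)) = 30.06 + j7.161 V
  V3 = 36.1·(cos(51.6°) + j·sin(51.6°)) = 22.42 + j28.29 V
Step 2 — Sum components: V_total = 231.7 - j68.05 V.
Step 3 — Convert to polar: |V_total| = 241.5 V, ∠V_total = -16.4°.

V_total = 241.5∠-16.4° V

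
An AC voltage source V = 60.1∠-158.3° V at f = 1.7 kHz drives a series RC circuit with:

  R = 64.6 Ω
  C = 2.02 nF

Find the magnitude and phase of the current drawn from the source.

Step 1 — Angular frequency: ω = 2π·f = 2π·1700 = 1.068e+04 rad/s.
Step 2 — Component impedances:
  R: Z = R = 64.6 Ω
  C: Z = 1/(jωC) = -j/(ω·C) = 0 - j4.635e+04 Ω
Step 3 — Series combination: Z_total = R + C = 64.6 - j4.635e+04 Ω = 4.635e+04∠-89.9° Ω.
Step 4 — Source phasor: V = 60.1∠-158.3° V = -55.84 - j22.22 V.
Step 5 — Ohm's law: I = V / Z_total = (-55.84 - j22.22) / (64.6 - j4.635e+04) = 0.0004778 - j0.001206 A.
Step 6 — Convert to polar: |I| = 0.001297 A, ∠I = -68.4°.

I = 0.001297∠-68.4° A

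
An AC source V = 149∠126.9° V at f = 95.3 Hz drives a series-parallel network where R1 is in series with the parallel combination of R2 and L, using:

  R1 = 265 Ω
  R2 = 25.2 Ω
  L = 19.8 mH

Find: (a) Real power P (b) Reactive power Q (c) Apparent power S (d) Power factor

Step 1 — Angular frequency: ω = 2π·f = 2π·95.3 = 598.8 rad/s.
Step 2 — Component impedances:
  R1: Z = R = 265 Ω
  R2: Z = R = 25.2 Ω
  L: Z = jωL = j·598.8·0.0198 = 0 + j11.86 Ω
Step 3 — Parallel branch: R2 || L = 1/(1/R2 + 1/L) = 4.567 + j9.707 Ω.
Step 4 — Series with R1: Z_total = R1 + (R2 || L) = 269.6 + j9.707 Ω = 269.7∠2.1° Ω.
Step 5 — Source phasor: V = 149∠126.9° V = -89.46 + j119.2 V.
Step 6 — Current: I = V / Z = -0.3155 + j0.4534 A = 0.5524∠124.8° A.
Step 7 — Complex power: S = V·I* = 82.25 + j2.962 VA.
Step 8 — Real power: P = Re(S) = 82.25 W.
Step 9 — Reactive power: Q = Im(S) = 2.962 VAR.
Step 10 — Apparent power: |S| = 82.3 VA.
Step 11 — Power factor: PF = P/|S| = 0.9994 (lagging).

(a) P = 82.25 W  (b) Q = 2.962 VAR  (c) S = 82.3 VA  (d) PF = 0.9994 (lagging)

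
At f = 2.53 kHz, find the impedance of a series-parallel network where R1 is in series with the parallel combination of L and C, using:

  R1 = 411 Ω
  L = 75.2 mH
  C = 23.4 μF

Step 1 — Angular frequency: ω = 2π·f = 2π·2530 = 1.59e+04 rad/s.
Step 2 — Component impedances:
  R1: Z = R = 411 Ω
  L: Z = jωL = j·1.59e+04·0.0752 = 0 + j1195 Ω
  C: Z = 1/(jωC) = -j/(ω·C) = 0 - j2.688 Ω
Step 3 — Parallel branch: L || C = 1/(1/L + 1/C) = 0 - j2.694 Ω.
Step 4 — Series with R1: Z_total = R1 + (L || C) = 411 - j2.694 Ω = 411∠-0.4° Ω.

Z = 411 - j2.694 Ω = 411∠-0.4° Ω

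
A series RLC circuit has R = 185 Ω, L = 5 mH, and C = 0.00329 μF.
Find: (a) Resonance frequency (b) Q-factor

Step 1 — Resonance condition Im(Z)=0 gives ω₀ = 1/√(LC).
Step 2 — ω₀ = 1/√(0.005·3.29e-09) = 2.466e+05 rad/s.
Step 3 — f₀ = ω₀/(2π) = 3.924e+04 Hz.
Step 4 — Series Q: Q = ω₀L/R = 2.466e+05·0.005/185 = 6.664.

(a) f₀ = 3.924e+04 Hz  (b) Q = 6.664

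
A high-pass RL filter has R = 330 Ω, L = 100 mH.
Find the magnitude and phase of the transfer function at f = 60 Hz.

Step 1 — Angular frequency: ω = 2π·60 = 377 rad/s.
Step 2 — Transfer function: H(jω) = jωL/(R + jωL).
Step 3 — Numerator jωL = j·37.7; denominator R + jωL = 330 + j37.7.
Step 4 — H = 0.01288 + j0.1128.
Step 5 — Magnitude: |H| = 0.1135 (-18.9 dB); phase: φ = 83.5°.

|H| = 0.1135 (-18.9 dB), φ = 83.5°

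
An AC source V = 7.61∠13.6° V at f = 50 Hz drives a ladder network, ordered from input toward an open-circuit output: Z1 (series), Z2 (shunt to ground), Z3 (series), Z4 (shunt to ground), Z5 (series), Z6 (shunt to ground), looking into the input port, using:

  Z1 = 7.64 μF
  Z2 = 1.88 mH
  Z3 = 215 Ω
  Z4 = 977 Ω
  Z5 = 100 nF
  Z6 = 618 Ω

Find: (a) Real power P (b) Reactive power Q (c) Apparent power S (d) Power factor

Step 1 — Angular frequency: ω = 2π·f = 2π·50 = 314.2 rad/s.
Step 2 — Component impedances:
  Z1: Z = 1/(jωC) = -j/(ω·C) = 0 - j416.6 Ω
  Z2: Z = jωL = j·314.2·0.00188 = 0 + j0.5906 Ω
  Z3: Z = R = 215 Ω
  Z4: Z = R = 977 Ω
  Z5: Z = 1/(jωC) = -j/(ω·C) = 0 - j3.183e+04 Ω
  Z6: Z = R = 618 Ω
Step 3 — Ladder network (open output): work backward from the far end, alternating series and parallel combinations. Z_in = 0.0002928 - j416 Ω = 416∠-90.0° Ω.
Step 4 — Source phasor: V = 7.61∠13.6° V = 7.397 + j1.789 V.
Step 5 — Current: I = V / Z = -0.004301 + j0.01778 A = 0.01829∠103.6° A.
Step 6 — Complex power: S = V·I* = 9.797e-08 - j0.1392 VA.
Step 7 — Real power: P = Re(S) = 9.797e-08 W.
Step 8 — Reactive power: Q = Im(S) = -0.1392 VAR.
Step 9 — Apparent power: |S| = 0.1392 VA.
Step 10 — Power factor: PF = P/|S| = 7.039e-07 (leading).

(a) P = 9.797e-08 W  (b) Q = -0.1392 VAR  (c) S = 0.1392 VA  (d) PF = 7.039e-07 (leading)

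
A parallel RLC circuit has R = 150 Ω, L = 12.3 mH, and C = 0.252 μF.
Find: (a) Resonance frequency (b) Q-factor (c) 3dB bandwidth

Step 1 — Resonance: ω₀ = 1/√(LC) = 1/√(0.0123·2.52e-07) = 1.796e+04 rad/s.
Step 2 — f₀ = ω₀/(2π) = 2859 Hz.
Step 3 — Parallel Q: Q = R/(ω₀L) = 150/(1.796e+04·0.0123) = 0.679.
Step 4 — Bandwidth: Δω = ω₀/Q = 2.646e+04 rad/s; BW = Δω/(2π) = 4210 Hz.

(a) f₀ = 2859 Hz  (b) Q = 0.679  (c) BW = 4210 Hz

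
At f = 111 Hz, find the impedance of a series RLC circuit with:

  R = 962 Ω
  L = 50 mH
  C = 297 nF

Step 1 — Angular frequency: ω = 2π·f = 2π·111 = 697.4 rad/s.
Step 2 — Component impedances:
  R: Z = R = 962 Ω
  L: Z = jωL = j·697.4·0.05 = 0 + j34.87 Ω
  C: Z = 1/(jωC) = -j/(ω·C) = 0 - j4828 Ω
Step 3 — Series combination: Z_total = R + L + C = 962 - j4793 Ω = 4888∠-78.7° Ω.

Z = 962 - j4793 Ω = 4888∠-78.7° Ω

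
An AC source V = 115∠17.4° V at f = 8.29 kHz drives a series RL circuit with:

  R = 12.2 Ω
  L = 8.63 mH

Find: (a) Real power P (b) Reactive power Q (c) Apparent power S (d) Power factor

Step 1 — Angular frequency: ω = 2π·f = 2π·8290 = 5.209e+04 rad/s.
Step 2 — Component impedances:
  R: Z = R = 12.2 Ω
  L: Z = jωL = j·5.209e+04·0.00863 = 0 + j449.5 Ω
Step 3 — Series combination: Z_total = R + L = 12.2 + j449.5 Ω = 449.7∠88.4° Ω.
Step 4 — Source phasor: V = 115∠17.4° V = 109.7 + j34.39 V.
Step 5 — Current: I = V / Z = 0.08307 - j0.2419 A = 0.2557∠-71.0° A.
Step 6 — Complex power: S = V·I* = 0.7979 + j29.4 VA.
Step 7 — Real power: P = Re(S) = 0.7979 W.
Step 8 — Reactive power: Q = Im(S) = 29.4 VAR.
Step 9 — Apparent power: |S| = 29.41 VA.
Step 10 — Power factor: PF = P/|S| = 0.02713 (lagging).

(a) P = 0.7979 W  (b) Q = 29.4 VAR  (c) S = 29.41 VA  (d) PF = 0.02713 (lagging)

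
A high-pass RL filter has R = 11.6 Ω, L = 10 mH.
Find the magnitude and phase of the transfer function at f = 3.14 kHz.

Step 1 — Angular frequency: ω = 2π·3140 = 1.973e+04 rad/s.
Step 2 — Transfer function: H(jω) = jωL/(R + jωL).
Step 3 — Numerator jωL = j·197.3; denominator R + jωL = 11.6 + j197.3.
Step 4 — H = 0.9966 + j0.05859.
Step 5 — Magnitude: |H| = 0.9983 (-0.0 dB); phase: φ = 3.4°.

|H| = 0.9983 (-0.0 dB), φ = 3.4°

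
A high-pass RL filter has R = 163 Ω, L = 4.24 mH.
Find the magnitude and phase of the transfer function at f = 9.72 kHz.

Step 1 — Angular frequency: ω = 2π·9720 = 6.107e+04 rad/s.
Step 2 — Transfer function: H(jω) = jωL/(R + jωL).
Step 3 — Numerator jωL = j·258.9; denominator R + jωL = 163 + j258.9.
Step 4 — H = 0.7162 + j0.4508.
Step 5 — Magnitude: |H| = 0.8463 (-1.4 dB); phase: φ = 32.2°.

|H| = 0.8463 (-1.4 dB), φ = 32.2°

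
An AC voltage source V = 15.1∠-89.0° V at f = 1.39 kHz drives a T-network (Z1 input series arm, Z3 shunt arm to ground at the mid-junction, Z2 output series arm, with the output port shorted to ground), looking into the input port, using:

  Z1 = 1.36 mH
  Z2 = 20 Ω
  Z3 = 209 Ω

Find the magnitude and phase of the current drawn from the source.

Step 1 — Angular frequency: ω = 2π·f = 2π·1390 = 8734 rad/s.
Step 2 — Component impedances:
  Z1: Z = jωL = j·8734·0.00136 = 0 + j11.88 Ω
  Z2: Z = R = 20 Ω
  Z3: Z = R = 209 Ω
Step 3 — With the output port shorted to ground, the output series arm Z2 runs from the junction to ground; the shunt arm Z3 also runs from the junction to ground. They appear in parallel: Z3 || Z2 = 18.25 Ω.
Step 4 — Series with input arm Z1: Z_in = Z1 + (Z3 || Z2) = 18.25 + j11.88 Ω = 21.78∠33.1° Ω.
Step 5 — Source phasor: V = 15.1∠-89.0° V = 0.2635 - j15.1 V.
Step 6 — Ohm's law: I = V / Z_total = (0.2635 - j15.1) / (18.25 + j11.88) = -0.368 - j0.5877 A.
Step 7 — Convert to polar: |I| = 0.6934 A, ∠I = -122.1°.

I = 0.6934∠-122.1° A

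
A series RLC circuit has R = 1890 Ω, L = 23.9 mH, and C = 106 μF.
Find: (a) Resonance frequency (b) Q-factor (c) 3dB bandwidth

Step 1 — Resonance condition Im(Z)=0 gives ω₀ = 1/√(LC).
Step 2 — ω₀ = 1/√(0.0239·0.000106) = 628.3 rad/s.
Step 3 — f₀ = ω₀/(2π) = 99.99 Hz.
Step 4 — Series Q: Q = ω₀L/R = 628.3·0.0239/1890 = 0.007945.
Step 5 — 3dB bandwidth: Δω = ω₀/Q = 7.908e+04 rad/s; BW = Δω/(2π) = 1.259e+04 Hz.

(a) f₀ = 99.99 Hz  (b) Q = 0.007945  (c) BW = 1.259e+04 Hz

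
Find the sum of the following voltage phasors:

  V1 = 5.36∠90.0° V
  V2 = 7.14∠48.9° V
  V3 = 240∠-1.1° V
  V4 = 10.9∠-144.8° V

Step 1 — Convert each phasor to rectangular form:
  V1 = 5.36·(cos(90.0°) + j·sin(90.0°)) = 0 + j5.36 V
  V2 = 7.14·(cos(48.9°) + j·sin(48.9°)) = 4.694 + j5.38 V
  V3 = 240·(cos(-1.1°) + j·sin(-1.1°)) = 240 - j4.607 V
  V4 = 10.9·(cos(-144.8°) + j·sin(-144.8°)) = -8.907 - j6.283 V
Step 2 — Sum components: V_total = 235.7 - j0.1501 V.
Step 3 — Convert to polar: |V_total| = 235.7 V, ∠V_total = -0.0°.

V_total = 235.7∠-0.0° V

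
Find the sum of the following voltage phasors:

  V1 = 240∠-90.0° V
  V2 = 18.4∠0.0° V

Step 1 — Convert each phasor to rectangular form:
  V1 = 240·(cos(-90.0°) + j·sin(-90.0°)) = 0 - j240 V
  V2 = 18.4·(cos(0.0°) + j·sin(0.0°)) = 18.4 V
Step 2 — Sum components: V_total = 18.4 - j240 V.
Step 3 — Convert to polar: |V_total| = 240.7 V, ∠V_total = -85.6°.

V_total = 240.7∠-85.6° V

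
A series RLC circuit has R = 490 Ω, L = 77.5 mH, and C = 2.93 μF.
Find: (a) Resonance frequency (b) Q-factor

Step 1 — Resonance condition Im(Z)=0 gives ω₀ = 1/√(LC).
Step 2 — ω₀ = 1/√(0.0775·2.93e-06) = 2099 rad/s.
Step 3 — f₀ = ω₀/(2π) = 334 Hz.
Step 4 — Series Q: Q = ω₀L/R = 2099·0.0775/490 = 0.3319.

(a) f₀ = 334 Hz  (b) Q = 0.3319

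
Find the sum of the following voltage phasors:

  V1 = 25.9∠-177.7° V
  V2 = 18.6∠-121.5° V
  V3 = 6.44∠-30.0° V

Step 1 — Convert each phasor to rectangular form:
  V1 = 25.9·(cos(-177.7°) + j·sin(-177.7°)) = -25.88 - j1.039 V
  V2 = 18.6·(cos(-121.5°) + j·sin(-121.5°)) = -9.718 - j15.86 V
  V3 = 6.44·(cos(-30.0°) + j·sin(-30.0°)) = 5.577 - j3.22 V
Step 2 — Sum components: V_total = -30.02 - j20.12 V.
Step 3 — Convert to polar: |V_total| = 36.14 V, ∠V_total = -146.2°.

V_total = 36.14∠-146.2° V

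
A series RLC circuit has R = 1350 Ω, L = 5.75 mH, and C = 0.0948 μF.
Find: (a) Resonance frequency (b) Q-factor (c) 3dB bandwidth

Step 1 — Resonance condition Im(Z)=0 gives ω₀ = 1/√(LC).
Step 2 — ω₀ = 1/√(0.00575·9.48e-08) = 4.283e+04 rad/s.
Step 3 — f₀ = ω₀/(2π) = 6817 Hz.
Step 4 — Series Q: Q = ω₀L/R = 4.283e+04·0.00575/1350 = 0.1824.
Step 5 — 3dB bandwidth: Δω = ω₀/Q = 2.348e+05 rad/s; BW = Δω/(2π) = 3.737e+04 Hz.

(a) f₀ = 6817 Hz  (b) Q = 0.1824  (c) BW = 3.737e+04 Hz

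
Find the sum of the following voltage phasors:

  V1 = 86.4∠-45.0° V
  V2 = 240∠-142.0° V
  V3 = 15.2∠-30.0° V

Step 1 — Convert each phasor to rectangular form:
  V1 = 86.4·(cos(-45.0°) + j·sin(-45.0°)) = 61.09 - j61.09 V
  V2 = 240·(cos(-142.0°) + j·sin(-142.0°)) = -189.1 - j147.8 V
  V3 = 15.2·(cos(-30.0°) + j·sin(-30.0°)) = 13.16 - j7.6 V
Step 2 — Sum components: V_total = -114.9 - j216.5 V.
Step 3 — Convert to polar: |V_total| = 245 V, ∠V_total = -118.0°.

V_total = 245∠-118.0° V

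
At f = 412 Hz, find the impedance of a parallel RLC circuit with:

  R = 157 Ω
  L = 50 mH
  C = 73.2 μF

Step 1 — Angular frequency: ω = 2π·f = 2π·412 = 2589 rad/s.
Step 2 — Component impedances:
  R: Z = R = 157 Ω
  L: Z = jωL = j·2589·0.05 = 0 + j129.4 Ω
  C: Z = 1/(jωC) = -j/(ω·C) = 0 - j5.277 Ω
Step 3 — Parallel combination: 1/Z_total = 1/R + 1/L + 1/C; Z_total = 0.1926 - j5.495 Ω = 5.498∠-88.0° Ω.

Z = 0.1926 - j5.495 Ω = 5.498∠-88.0° Ω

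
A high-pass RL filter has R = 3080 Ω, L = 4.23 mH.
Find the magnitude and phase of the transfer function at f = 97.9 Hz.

Step 1 — Angular frequency: ω = 2π·97.9 = 615.1 rad/s.
Step 2 — Transfer function: H(jω) = jωL/(R + jωL).
Step 3 — Numerator jωL = j·2.602; denominator R + jωL = 3080 + j2.602.
Step 4 — H = 7.137e-07 + j0.0008448.
Step 5 — Magnitude: |H| = 0.0008448 (-61.5 dB); phase: φ = 90.0°.

|H| = 0.0008448 (-61.5 dB), φ = 90.0°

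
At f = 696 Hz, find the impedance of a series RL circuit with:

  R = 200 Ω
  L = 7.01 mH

Step 1 — Angular frequency: ω = 2π·f = 2π·696 = 4373 rad/s.
Step 2 — Component impedances:
  R: Z = R = 200 Ω
  L: Z = jωL = j·4373·0.00701 = 0 + j30.66 Ω
Step 3 — Series combination: Z_total = R + L = 200 + j30.66 Ω = 202.3∠8.7° Ω.

Z = 200 + j30.66 Ω = 202.3∠8.7° Ω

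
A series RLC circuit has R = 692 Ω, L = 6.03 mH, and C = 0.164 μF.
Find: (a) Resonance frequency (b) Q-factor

Step 1 — Resonance condition Im(Z)=0 gives ω₀ = 1/√(LC).
Step 2 — ω₀ = 1/√(0.00603·1.64e-07) = 3.18e+04 rad/s.
Step 3 — f₀ = ω₀/(2π) = 5061 Hz.
Step 4 — Series Q: Q = ω₀L/R = 3.18e+04·0.00603/692 = 0.2771.

(a) f₀ = 5061 Hz  (b) Q = 0.2771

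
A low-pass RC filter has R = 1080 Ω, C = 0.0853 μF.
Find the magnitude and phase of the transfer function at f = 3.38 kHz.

Step 1 — Angular frequency: ω = 2π·3380 = 2.124e+04 rad/s.
Step 2 — Transfer function: H(jω) = 1/(1 + jωRC).
Step 3 — Denominator: 1 + jωRC = 1 + j·2.124e+04·1080·8.53e-08 = 1 + j1.956.
Step 4 — H = 0.2071 - j0.4053.
Step 5 — Magnitude: |H| = 0.4551 (-6.8 dB); phase: φ = -62.9°.

|H| = 0.4551 (-6.8 dB), φ = -62.9°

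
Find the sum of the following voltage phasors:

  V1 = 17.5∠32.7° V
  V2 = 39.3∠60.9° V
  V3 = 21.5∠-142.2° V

Step 1 — Convert each phasor to rectangular form:
  V1 = 17.5·(cos(32.7°) + j·sin(32.7°)) = 14.73 + j9.454 V
  V2 = 39.3·(cos(60.9°) + j·sin(60.9°)) = 19.11 + j34.34 V
  V3 = 21.5·(cos(-142.2°) + j·sin(-142.2°)) = -16.99 - j13.18 V
Step 2 — Sum components: V_total = 16.85 + j30.62 V.
Step 3 — Convert to polar: |V_total| = 34.95 V, ∠V_total = 61.2°.

V_total = 34.95∠61.2° V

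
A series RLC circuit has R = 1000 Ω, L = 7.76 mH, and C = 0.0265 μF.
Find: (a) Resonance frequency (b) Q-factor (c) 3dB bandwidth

Step 1 — Resonance: ω₀ = 1/√(LC) = 1/√(0.00776·2.65e-08) = 6.973e+04 rad/s.
Step 2 — f₀ = ω₀/(2π) = 1.11e+04 Hz.
Step 3 — Series Q: Q = ω₀L/R = 6.973e+04·0.00776/1000 = 0.5411.
Step 4 — Bandwidth: Δω = ω₀/Q = 1.289e+05 rad/s; BW = Δω/(2π) = 2.051e+04 Hz.

(a) f₀ = 1.11e+04 Hz  (b) Q = 0.5411  (c) BW = 2.051e+04 Hz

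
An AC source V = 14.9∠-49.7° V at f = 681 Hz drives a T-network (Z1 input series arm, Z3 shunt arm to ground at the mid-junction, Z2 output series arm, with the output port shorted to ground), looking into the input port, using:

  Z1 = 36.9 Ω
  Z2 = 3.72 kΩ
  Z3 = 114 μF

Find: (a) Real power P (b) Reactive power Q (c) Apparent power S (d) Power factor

Step 1 — Angular frequency: ω = 2π·f = 2π·681 = 4279 rad/s.
Step 2 — Component impedances:
  Z1: Z = R = 36.9 Ω
  Z2: Z = R = 3720 Ω
  Z3: Z = 1/(jωC) = -j/(ω·C) = 0 - j2.05 Ω
Step 3 — With the output port shorted to ground, the output series arm Z2 runs from the junction to ground; the shunt arm Z3 also runs from the junction to ground. They appear in parallel: Z3 || Z2 = 0.00113 - j2.05 Ω.
Step 4 — Series with input arm Z1: Z_in = Z1 + (Z3 || Z2) = 36.9 - j2.05 Ω = 36.96∠-3.2° Ω.
Step 5 — Source phasor: V = 14.9∠-49.7° V = 9.637 - j11.36 V.
Step 6 — Current: I = V / Z = 0.2774 - j0.2925 A = 0.4032∠-46.5° A.
Step 7 — Complex power: S = V·I* = 5.998 - j0.3332 VA.
Step 8 — Real power: P = Re(S) = 5.998 W.
Step 9 — Reactive power: Q = Im(S) = -0.3332 VAR.
Step 10 — Apparent power: |S| = 6.007 VA.
Step 11 — Power factor: PF = P/|S| = 0.9985 (leading).

(a) P = 5.998 W  (b) Q = -0.3332 VAR  (c) S = 6.007 VA  (d) PF = 0.9985 (leading)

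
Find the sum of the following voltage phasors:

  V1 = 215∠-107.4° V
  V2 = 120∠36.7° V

Step 1 — Convert each phasor to rectangular form:
  V1 = 215·(cos(-107.4°) + j·sin(-107.4°)) = -64.29 - j205.2 V
  V2 = 120·(cos(36.7°) + j·sin(36.7°)) = 96.21 + j71.72 V
Step 2 — Sum components: V_total = 31.92 - j133.4 V.
Step 3 — Convert to polar: |V_total| = 137.2 V, ∠V_total = -76.5°.

V_total = 137.2∠-76.5° V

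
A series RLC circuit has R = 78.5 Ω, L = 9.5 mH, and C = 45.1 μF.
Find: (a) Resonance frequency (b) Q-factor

Step 1 — Resonance condition Im(Z)=0 gives ω₀ = 1/√(LC).
Step 2 — ω₀ = 1/√(0.0095·4.51e-05) = 1528 rad/s.
Step 3 — f₀ = ω₀/(2π) = 243.1 Hz.
Step 4 — Series Q: Q = ω₀L/R = 1528·0.0095/78.5 = 0.1849.

(a) f₀ = 243.1 Hz  (b) Q = 0.1849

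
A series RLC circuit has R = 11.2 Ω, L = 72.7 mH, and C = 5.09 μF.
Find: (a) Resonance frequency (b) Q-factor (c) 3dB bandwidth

Step 1 — Resonance: ω₀ = 1/√(LC) = 1/√(0.0727·5.09e-06) = 1644 rad/s.
Step 2 — f₀ = ω₀/(2π) = 261.6 Hz.
Step 3 — Series Q: Q = ω₀L/R = 1644·0.0727/11.2 = 10.67.
Step 4 — Bandwidth: Δω = ω₀/Q = 154.1 rad/s; BW = Δω/(2π) = 24.52 Hz.

(a) f₀ = 261.6 Hz  (b) Q = 10.67  (c) BW = 24.52 Hz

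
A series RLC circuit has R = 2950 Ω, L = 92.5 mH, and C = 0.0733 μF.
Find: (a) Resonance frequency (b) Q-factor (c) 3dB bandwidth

Step 1 — Resonance: ω₀ = 1/√(LC) = 1/√(0.0925·7.33e-08) = 1.214e+04 rad/s.
Step 2 — f₀ = ω₀/(2π) = 1933 Hz.
Step 3 — Series Q: Q = ω₀L/R = 1.214e+04·0.0925/2950 = 0.3808.
Step 4 — Bandwidth: Δω = ω₀/Q = 3.189e+04 rad/s; BW = Δω/(2π) = 5076 Hz.

(a) f₀ = 1933 Hz  (b) Q = 0.3808  (c) BW = 5076 Hz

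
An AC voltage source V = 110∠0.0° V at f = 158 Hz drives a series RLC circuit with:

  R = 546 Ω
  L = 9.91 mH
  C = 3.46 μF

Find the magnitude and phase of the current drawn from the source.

Step 1 — Angular frequency: ω = 2π·f = 2π·158 = 992.7 rad/s.
Step 2 — Component impedances:
  R: Z = R = 546 Ω
  L: Z = jωL = j·992.7·0.00991 = 0 + j9.838 Ω
  C: Z = 1/(jωC) = -j/(ω·C) = 0 - j291.1 Ω
Step 3 — Series combination: Z_total = R + L + C = 546 - j281.3 Ω = 614.2∠-27.3° Ω.
Step 4 — Source phasor: V = 110∠0.0° V = 110 V.
Step 5 — Ohm's law: I = V / Z_total = (110) / (546 - j281.3) = 0.1592 + j0.08202 A.
Step 6 — Convert to polar: |I| = 0.1791 A, ∠I = 27.3°.

I = 0.1791∠27.3° A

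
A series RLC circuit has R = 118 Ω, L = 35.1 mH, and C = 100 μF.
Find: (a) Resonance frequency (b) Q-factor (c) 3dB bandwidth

Step 1 — Resonance: ω₀ = 1/√(LC) = 1/√(0.0351·0.0001) = 533.8 rad/s.
Step 2 — f₀ = ω₀/(2π) = 84.95 Hz.
Step 3 — Series Q: Q = ω₀L/R = 533.8·0.0351/118 = 0.1588.
Step 4 — Bandwidth: Δω = ω₀/Q = 3362 rad/s; BW = Δω/(2π) = 535.1 Hz.

(a) f₀ = 84.95 Hz  (b) Q = 0.1588  (c) BW = 535.1 Hz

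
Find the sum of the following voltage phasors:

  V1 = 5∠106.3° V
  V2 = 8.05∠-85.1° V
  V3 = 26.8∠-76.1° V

Step 1 — Convert each phasor to rectangular form:
  V1 = 5·(cos(106.3°) + j·sin(106.3°)) = -1.403 + j4.799 V
  V2 = 8.05·(cos(-85.1°) + j·sin(-85.1°)) = 0.6876 - j8.021 V
  V3 = 26.8·(cos(-76.1°) + j·sin(-76.1°)) = 6.438 - j26.02 V
Step 2 — Sum components: V_total = 5.722 - j29.24 V.
Step 3 — Convert to polar: |V_total| = 29.79 V, ∠V_total = -78.9°.

V_total = 29.79∠-78.9° V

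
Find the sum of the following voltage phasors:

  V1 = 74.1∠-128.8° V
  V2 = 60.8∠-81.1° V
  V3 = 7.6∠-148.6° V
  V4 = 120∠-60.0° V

Step 1 — Convert each phasor to rectangular form:
  V1 = 74.1·(cos(-128.8°) + j·sin(-128.8°)) = -46.43 - j57.75 V
  V2 = 60.8·(cos(-81.1°) + j·sin(-81.1°)) = 9.406 - j60.07 V
  V3 = 7.6·(cos(-148.6°) + j·sin(-148.6°)) = -6.487 - j3.96 V
  V4 = 120·(cos(-60.0°) + j·sin(-60.0°)) = 60 - j103.9 V
Step 2 — Sum components: V_total = 16.49 - j225.7 V.
Step 3 — Convert to polar: |V_total| = 226.3 V, ∠V_total = -85.8°.

V_total = 226.3∠-85.8° V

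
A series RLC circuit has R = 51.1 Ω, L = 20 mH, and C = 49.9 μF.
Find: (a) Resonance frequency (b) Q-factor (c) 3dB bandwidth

Step 1 — Resonance: ω₀ = 1/√(LC) = 1/√(0.02·4.99e-05) = 1001 rad/s.
Step 2 — f₀ = ω₀/(2π) = 159.3 Hz.
Step 3 — Series Q: Q = ω₀L/R = 1001·0.02/51.1 = 0.3918.
Step 4 — Bandwidth: Δω = ω₀/Q = 2555 rad/s; BW = Δω/(2π) = 406.6 Hz.

(a) f₀ = 159.3 Hz  (b) Q = 0.3918  (c) BW = 406.6 Hz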